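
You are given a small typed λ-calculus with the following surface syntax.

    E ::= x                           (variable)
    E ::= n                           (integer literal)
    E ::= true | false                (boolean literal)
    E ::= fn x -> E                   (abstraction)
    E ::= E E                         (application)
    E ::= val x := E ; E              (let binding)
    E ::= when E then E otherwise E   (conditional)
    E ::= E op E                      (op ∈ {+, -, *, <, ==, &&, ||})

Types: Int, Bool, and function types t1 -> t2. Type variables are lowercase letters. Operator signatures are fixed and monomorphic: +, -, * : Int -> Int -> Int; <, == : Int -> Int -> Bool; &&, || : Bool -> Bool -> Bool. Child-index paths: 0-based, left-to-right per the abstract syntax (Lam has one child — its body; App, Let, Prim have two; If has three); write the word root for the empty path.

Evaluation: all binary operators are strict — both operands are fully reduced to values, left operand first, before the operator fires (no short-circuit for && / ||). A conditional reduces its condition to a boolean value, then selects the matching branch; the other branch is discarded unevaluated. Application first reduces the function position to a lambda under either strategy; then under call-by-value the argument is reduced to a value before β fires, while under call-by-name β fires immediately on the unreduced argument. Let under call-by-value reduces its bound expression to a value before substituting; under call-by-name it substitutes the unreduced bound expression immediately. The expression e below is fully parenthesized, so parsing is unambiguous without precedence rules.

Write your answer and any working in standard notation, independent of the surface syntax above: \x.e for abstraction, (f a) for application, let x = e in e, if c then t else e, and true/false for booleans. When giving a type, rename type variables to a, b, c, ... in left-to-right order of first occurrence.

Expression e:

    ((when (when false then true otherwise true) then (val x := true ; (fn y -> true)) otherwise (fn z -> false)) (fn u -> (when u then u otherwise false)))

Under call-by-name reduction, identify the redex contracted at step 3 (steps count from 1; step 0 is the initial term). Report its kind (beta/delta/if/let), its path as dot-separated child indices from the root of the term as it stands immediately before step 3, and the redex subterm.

Answer: let at 0 : (let x = true in (\y.true))

Working:
step 0: ((if (if false then true else true) then (let x = true in (\y.true)) else (\z.false)) (\u.(if u then u else false)))
step 1: [if@0.0] ((if true then (let x = true in (\y.true)) else (\z.false)) (\u.(if u then u else false)))
step 2: [if@0] ((let x = true in (\y.true)) (\u.(if u then u else false)))
step 3: [let@0] ((\y.true) (\u.(if u then u else false)))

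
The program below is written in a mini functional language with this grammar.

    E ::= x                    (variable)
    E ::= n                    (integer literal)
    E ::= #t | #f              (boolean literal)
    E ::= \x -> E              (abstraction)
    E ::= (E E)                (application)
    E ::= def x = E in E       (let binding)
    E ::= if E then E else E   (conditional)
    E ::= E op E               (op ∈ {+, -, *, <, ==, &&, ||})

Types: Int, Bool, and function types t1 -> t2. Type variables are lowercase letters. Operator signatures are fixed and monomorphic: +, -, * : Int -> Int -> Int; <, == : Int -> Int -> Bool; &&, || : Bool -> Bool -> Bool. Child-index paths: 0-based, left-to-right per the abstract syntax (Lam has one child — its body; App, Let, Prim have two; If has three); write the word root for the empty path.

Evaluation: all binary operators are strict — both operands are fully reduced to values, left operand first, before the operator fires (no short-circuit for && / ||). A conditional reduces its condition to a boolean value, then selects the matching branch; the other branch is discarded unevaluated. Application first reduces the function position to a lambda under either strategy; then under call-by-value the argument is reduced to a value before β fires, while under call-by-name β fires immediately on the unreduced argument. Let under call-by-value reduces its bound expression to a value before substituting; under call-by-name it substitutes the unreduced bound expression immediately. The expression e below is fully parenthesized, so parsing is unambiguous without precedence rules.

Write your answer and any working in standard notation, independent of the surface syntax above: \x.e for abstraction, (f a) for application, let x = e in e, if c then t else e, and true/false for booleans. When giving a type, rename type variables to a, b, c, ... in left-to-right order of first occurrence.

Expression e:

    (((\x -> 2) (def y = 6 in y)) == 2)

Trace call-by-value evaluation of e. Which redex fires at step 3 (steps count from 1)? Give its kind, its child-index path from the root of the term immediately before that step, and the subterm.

Derivation:
step 0: (((\x.2) (let y = 6 in y)) == 2)
step 1: [let@0.1] (((\x.2) 6) == 2)
step 2: [beta@0] (2 == 2)
step 3: [delta@root] true

Answer: delta at root : (2 == 2)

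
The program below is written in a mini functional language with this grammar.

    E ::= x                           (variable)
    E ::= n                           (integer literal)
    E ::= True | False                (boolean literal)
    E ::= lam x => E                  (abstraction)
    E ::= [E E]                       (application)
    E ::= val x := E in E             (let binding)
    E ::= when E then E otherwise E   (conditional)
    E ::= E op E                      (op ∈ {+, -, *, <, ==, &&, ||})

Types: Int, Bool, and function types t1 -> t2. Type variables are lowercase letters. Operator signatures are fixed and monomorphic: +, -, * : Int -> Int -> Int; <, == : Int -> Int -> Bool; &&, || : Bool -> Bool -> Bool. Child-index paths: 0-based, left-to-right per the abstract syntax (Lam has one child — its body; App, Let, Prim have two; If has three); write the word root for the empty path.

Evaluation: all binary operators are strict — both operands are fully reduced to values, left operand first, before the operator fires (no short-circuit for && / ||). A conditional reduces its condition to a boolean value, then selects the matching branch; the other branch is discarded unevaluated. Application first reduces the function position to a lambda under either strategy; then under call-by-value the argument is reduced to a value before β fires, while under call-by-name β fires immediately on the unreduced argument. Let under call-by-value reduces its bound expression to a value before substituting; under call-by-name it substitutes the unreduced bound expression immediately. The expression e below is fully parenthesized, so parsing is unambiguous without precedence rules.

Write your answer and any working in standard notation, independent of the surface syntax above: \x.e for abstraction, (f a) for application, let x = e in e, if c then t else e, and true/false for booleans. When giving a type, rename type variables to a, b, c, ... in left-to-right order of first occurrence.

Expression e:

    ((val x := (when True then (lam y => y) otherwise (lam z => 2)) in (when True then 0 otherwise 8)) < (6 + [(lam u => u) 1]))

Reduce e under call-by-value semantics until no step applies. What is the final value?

Trace:
step 0: ((let x = (if true then (\y.y) else (\z.2)) in (if true then 0 else 8)) < (6 + ((\u.u) 1)))
step 1: [if@0.0] ((let x = (\y.y) in (if true then 0 else 8)) < (6 + ((\u.u) 1)))
step 2: [let@0] ((if true then 0 else 8) < (6 + ((\u.u) 1)))
step 3: [if@0] (0 < (6 + ((\u.u) 1)))
step 4: [beta@1.1] (0 < (6 + 1))
step 5: [delta@1] (0 < 7)
step 6: [delta@root] true

Answer: true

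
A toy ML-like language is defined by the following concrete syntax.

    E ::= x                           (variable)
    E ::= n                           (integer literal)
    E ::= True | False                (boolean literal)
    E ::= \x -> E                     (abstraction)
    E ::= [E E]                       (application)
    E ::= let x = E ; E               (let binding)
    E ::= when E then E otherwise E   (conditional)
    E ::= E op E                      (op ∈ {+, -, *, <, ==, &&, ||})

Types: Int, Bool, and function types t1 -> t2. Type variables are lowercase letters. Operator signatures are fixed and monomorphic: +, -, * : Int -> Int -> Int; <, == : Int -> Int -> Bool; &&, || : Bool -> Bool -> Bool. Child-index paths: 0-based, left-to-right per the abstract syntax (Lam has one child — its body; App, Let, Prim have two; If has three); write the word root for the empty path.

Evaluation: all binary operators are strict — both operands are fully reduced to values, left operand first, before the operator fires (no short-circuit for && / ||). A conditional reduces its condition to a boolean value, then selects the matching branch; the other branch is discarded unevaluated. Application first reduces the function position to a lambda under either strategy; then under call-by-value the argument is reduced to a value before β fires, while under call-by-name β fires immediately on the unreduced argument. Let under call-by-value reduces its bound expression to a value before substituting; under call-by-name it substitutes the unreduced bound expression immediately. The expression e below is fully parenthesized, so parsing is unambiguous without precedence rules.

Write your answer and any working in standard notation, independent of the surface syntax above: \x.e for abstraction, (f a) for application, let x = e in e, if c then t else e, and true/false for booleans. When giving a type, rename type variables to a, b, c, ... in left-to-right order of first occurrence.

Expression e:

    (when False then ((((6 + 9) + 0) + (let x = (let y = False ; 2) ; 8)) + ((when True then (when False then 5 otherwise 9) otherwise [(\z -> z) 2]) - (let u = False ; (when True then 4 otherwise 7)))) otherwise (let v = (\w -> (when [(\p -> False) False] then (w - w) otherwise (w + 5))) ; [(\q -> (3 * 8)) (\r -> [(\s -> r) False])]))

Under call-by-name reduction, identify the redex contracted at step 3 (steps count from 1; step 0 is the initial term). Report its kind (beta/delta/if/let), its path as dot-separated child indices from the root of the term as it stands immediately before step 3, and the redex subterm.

Working:
step 0: (if false then ((((6 + 9) + 0) + (let x = (let y = false in 2) in 8)) + ((if true then (if false then 5 else 9) else ((\z.z) 2)) - (let u = false in (if true then 4 else 7)))) else (let v = (\w.(if ((\p.false) false) then (w - w) else (w + 5))) in ((\q.(3 * 8)) (\r.((\s.r) false)))))
step 1: [if@root] (let v = (\w.(if ((\p.false) false) then (w - w) else (w + 5))) in ((\q.(3 * 8)) (\r.((\s.r) false))))
step 2: [let@root] ((\q.(3 * 8)) (\r.((\s.r) false)))
step 3: [beta@root] (3 * 8)

Answer: beta at root : ((\q.(3 * 8)) (\r.((\s.r) false)))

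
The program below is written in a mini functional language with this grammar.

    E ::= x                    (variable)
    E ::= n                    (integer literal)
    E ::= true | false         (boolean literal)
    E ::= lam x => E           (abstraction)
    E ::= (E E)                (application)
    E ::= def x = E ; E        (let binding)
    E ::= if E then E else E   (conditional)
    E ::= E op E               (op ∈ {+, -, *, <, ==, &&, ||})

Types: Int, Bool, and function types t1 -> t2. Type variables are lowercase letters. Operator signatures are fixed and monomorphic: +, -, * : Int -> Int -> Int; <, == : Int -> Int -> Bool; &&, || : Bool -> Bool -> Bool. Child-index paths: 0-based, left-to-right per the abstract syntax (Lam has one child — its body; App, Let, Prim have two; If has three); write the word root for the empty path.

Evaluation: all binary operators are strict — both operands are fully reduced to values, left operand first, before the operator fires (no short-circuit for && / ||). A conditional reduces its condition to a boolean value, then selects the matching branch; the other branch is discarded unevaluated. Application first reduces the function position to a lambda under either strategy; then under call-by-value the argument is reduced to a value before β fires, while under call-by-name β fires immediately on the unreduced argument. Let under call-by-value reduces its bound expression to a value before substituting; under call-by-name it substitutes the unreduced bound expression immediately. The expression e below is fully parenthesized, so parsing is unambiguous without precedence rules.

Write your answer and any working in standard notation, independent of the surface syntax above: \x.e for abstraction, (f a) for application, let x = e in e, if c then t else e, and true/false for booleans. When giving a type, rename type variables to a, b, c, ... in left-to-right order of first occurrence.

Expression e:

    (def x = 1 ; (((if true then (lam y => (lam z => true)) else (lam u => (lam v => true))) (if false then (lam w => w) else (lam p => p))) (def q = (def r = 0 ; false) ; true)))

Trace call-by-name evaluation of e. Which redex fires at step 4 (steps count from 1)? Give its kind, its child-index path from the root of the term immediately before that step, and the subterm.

Answer: beta at root : ((\z.true) (let q = (let r = 0 in false) in true))

Trace:
step 0: (let x = 1 in (((if true then (\y.(\z.true)) else (\u.(\v.true))) (if false then (\w.w) else (\p.p))) (let q = (let r = 0 in false) in true)))
step 1: [let@root] (((if true then (\y.(\z.true)) else (\u.(\v.true))) (if false then (\w.w) else (\p.p))) (let q = (let r = 0 in false) in true))
step 2: [if@0.0] (((\y.(\z.true)) (if false then (\w.w) else (\p.p))) (let q = (let r = 0 in false) in true))
step 3: [beta@0] ((\z.true) (let q = (let r = 0 in false) in true))
step 4: [beta@root] true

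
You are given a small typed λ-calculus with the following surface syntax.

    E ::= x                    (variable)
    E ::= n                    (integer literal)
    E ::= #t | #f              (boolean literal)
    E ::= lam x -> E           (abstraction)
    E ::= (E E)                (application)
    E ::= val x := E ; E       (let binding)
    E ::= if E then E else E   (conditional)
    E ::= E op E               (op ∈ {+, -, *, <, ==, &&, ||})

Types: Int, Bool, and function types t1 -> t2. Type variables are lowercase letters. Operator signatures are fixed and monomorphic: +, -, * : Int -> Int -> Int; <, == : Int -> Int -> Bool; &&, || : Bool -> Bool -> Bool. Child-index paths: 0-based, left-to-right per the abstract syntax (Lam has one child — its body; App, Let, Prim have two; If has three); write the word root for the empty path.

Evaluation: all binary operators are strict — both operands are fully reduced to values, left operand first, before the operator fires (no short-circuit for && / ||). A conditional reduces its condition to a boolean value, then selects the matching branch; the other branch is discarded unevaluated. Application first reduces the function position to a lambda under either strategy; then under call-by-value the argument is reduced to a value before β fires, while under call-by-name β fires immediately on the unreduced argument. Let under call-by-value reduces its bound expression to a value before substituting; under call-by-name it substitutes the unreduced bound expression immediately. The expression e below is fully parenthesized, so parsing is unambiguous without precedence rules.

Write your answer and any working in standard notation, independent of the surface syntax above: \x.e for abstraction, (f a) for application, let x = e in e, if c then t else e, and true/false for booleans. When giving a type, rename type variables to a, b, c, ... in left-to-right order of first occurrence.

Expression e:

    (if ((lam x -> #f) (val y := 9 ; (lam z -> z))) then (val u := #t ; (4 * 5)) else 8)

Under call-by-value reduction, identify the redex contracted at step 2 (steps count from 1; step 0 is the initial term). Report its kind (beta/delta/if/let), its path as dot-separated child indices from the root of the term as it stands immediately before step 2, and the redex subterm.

Answer: beta at 0 : ((\x.false) (\z.z))

Derivation:
step 0: (if ((\x.false) (let y = 9 in (\z.z))) then (let u = true in (4 * 5)) else 8)
step 1: [let@0.1] (if ((\x.false) (\z.z)) then (let u = true in (4 * 5)) else 8)
step 2: [beta@0] (if false then (let u = true in (4 * 5)) else 8)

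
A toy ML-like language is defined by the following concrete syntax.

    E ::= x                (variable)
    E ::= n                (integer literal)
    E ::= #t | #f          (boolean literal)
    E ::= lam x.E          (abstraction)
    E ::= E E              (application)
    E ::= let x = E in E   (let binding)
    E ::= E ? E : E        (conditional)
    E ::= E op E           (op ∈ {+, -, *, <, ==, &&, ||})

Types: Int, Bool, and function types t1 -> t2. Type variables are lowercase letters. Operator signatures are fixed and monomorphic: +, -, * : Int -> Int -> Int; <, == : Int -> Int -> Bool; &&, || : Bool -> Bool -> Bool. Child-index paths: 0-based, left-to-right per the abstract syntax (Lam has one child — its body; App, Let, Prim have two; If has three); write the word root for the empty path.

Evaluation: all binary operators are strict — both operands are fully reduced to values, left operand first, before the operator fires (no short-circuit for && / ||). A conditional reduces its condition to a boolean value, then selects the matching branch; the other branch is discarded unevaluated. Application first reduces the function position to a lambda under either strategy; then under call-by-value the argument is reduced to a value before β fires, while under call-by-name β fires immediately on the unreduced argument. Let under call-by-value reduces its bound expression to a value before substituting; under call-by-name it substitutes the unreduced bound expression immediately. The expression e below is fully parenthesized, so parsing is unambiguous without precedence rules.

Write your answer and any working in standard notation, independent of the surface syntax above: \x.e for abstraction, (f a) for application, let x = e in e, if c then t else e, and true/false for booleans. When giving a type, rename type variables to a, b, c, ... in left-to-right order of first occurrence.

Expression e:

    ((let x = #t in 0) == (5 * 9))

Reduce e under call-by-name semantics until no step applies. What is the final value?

Trace:
step 0: ((let x = true in 0) == (5 * 9))
step 1: [let@0] (0 == (5 * 9))
step 2: [delta@1] (0 == 45)
step 3: [delta@root] false

Answer: false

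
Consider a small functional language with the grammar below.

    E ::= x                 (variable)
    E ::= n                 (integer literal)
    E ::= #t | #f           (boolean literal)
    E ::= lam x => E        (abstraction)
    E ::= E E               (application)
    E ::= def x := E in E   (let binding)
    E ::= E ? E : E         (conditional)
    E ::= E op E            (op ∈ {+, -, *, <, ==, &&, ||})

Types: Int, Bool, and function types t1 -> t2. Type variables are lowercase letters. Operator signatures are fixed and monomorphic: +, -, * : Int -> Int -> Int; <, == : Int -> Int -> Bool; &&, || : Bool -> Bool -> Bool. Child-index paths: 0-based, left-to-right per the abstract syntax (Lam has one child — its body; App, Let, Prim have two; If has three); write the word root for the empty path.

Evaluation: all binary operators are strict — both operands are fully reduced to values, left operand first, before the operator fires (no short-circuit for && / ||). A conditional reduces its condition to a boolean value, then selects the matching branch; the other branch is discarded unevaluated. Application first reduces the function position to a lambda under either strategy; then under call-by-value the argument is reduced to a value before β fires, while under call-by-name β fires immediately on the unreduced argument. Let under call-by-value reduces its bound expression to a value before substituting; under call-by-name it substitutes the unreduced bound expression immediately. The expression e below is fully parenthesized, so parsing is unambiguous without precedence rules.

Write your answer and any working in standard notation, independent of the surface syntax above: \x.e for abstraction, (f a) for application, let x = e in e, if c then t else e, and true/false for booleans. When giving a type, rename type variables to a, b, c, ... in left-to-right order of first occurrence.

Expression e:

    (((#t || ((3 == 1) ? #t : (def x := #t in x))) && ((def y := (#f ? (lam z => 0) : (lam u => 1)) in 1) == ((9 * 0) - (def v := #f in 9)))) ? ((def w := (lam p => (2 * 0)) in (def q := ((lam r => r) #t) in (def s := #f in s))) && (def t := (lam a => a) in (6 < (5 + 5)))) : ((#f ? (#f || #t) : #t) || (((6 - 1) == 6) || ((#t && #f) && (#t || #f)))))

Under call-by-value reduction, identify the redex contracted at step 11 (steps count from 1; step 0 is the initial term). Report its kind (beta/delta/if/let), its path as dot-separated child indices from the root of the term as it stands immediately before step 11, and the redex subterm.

Working:
step 0: (if ((true || (if (3 == 1) then true else (let x = true in x))) && ((let y = (if false then (\z.0) else (\u.1)) in 1) == ((9 * 0) - (let v = false in 9)))) then ((let w = (\p.(2 * 0)) in (let q = ((\r.r) true) in (let s = false in s))) && (let t = (\a.a) in (6 < (5 + 5)))) else ((if false then (false || true) else true) || (((6 - 1) == 6) || ((true && false) && (true || false)))))
step 1: [delta@0.0.1.0] (if ((true || (if false then true else (let x = true in x))) && ((let y = (if false then (\z.0) else (\u.1)) in 1) == ((9 * 0) - (let v = false in 9)))) then ((let w = (\p.(2 * 0)) in (let q = ((\r.r) true) in (let s = false in s))) && (let t = (\a.a) in (6 < (5 + 5)))) else ((if false then (false || true) else true) || (((6 - 1) == 6) || ((true && false) && (true || false)))))
step 2: [if@0.0.1] (if ((true || (let x = true in x)) && ((let y = (if false then (\z.0) else (\u.1)) in 1) == ((9 * 0) - (let v = false in 9)))) then ((let w = (\p.(2 * 0)) in (let q = ((\r.r) true) in (let s = false in s))) && (let t = (\a.a) in (6 < (5 + 5)))) else ((if false then (false || true) else true) || (((6 - 1) == 6) || ((true && false) && (true || false)))))
step 3: [let@0.0.1] (if ((true || true) && ((let y = (if false then (\z.0) else (\u.1)) in 1) == ((9 * 0) - (let v = false in 9)))) then ((let w = (\p.(2 * 0)) in (let q = ((\r.r) true) in (let s = false in s))) && (let t = (\a.a) in (6 < (5 + 5)))) else ((if false then (false || true) else true) || (((6 - 1) == 6) || ((true && false) && (true || false)))))
step 4: [delta@0.0] (if (true && ((let y = (if false then (\z.0) else (\u.1)) in 1) == ((9 * 0) - (let v = false in 9)))) then ((let w = (\p.(2 * 0)) in (let q = ((\r.r) true) in (let s = false in s))) && (let t = (\a.a) in (6 < (5 + 5)))) else ((if false then (false || true) else true) || (((6 - 1) == 6) || ((true && false) && (true || false)))))
step 5: [if@0.1.0.0] (if (true && ((let y = (\u.1) in 1) == ((9 * 0) - (let v = false in 9)))) then ((let w = (\p.(2 * 0)) in (let q = ((\r.r) true) in (let s = false in s))) && (let t = (\a.a) in (6 < (5 + 5)))) else ((if false then (false || true) else true) || (((6 - 1) == 6) || ((true && false) && (true || false)))))
step 6: [let@0.1.0] (if (true && (1 == ((9 * 0) - (let v = false in 9)))) then ((let w = (\p.(2 * 0)) in (let q = ((\r.r) true) in (let s = false in s))) && (let t = (\a.a) in (6 < (5 + 5)))) else ((if false then (false || true) else true) || (((6 - 1) == 6) || ((true && false) && (true || false)))))
step 7: [delta@0.1.1.0] (if (true && (1 == (0 - (let v = false in 9)))) then ((let w = (\p.(2 * 0)) in (let q = ((\r.r) true) in (let s = false in s))) && (let t = (\a.a) in (6 < (5 + 5)))) else ((if false then (false || true) else true) || (((6 - 1) == 6) || ((true && false) && (true || false)))))
step 8: [let@0.1.1.1] (if (true && (1 == (0 - 9))) then ((let w = (\p.(2 * 0)) in (let q = ((\r.r) true) in (let s = false in s))) && (let t = (\a.a) in (6 < (5 + 5)))) else ((if false then (false || true) else true) || (((6 - 1) == 6) || ((true && false) && (true || false)))))
step 9: [delta@0.1.1] (if (true && (1 == -9)) then ((let w = (\p.(2 * 0)) in (let q = ((\r.r) true) in (let s = false in s))) && (let t = (\a.a) in (6 < (5 + 5)))) else ((if false then (false || true) else true) || (((6 - 1) == 6) || ((true && false) && (true || false)))))
step 10: [delta@0.1] (if (true && false) then ((let w = (\p.(2 * 0)) in (let q = ((\r.r) true) in (let s = false in s))) && (let t = (\a.a) in (6 < (5 + 5)))) else ((if false then (false || true) else true) || (((6 - 1) == 6) || ((true && false) && (true || false)))))
step 11: [delta@0] (if false then ((let w = (\p.(2 * 0)) in (let q = ((\r.r) true) in (let s = false in s))) && (let t = (\a.a) in (6 < (5 + 5)))) else ((if false then (false || true) else true) || (((6 - 1) == 6) || ((true && false) && (true || false)))))

Answer: delta at 0 : (true && false)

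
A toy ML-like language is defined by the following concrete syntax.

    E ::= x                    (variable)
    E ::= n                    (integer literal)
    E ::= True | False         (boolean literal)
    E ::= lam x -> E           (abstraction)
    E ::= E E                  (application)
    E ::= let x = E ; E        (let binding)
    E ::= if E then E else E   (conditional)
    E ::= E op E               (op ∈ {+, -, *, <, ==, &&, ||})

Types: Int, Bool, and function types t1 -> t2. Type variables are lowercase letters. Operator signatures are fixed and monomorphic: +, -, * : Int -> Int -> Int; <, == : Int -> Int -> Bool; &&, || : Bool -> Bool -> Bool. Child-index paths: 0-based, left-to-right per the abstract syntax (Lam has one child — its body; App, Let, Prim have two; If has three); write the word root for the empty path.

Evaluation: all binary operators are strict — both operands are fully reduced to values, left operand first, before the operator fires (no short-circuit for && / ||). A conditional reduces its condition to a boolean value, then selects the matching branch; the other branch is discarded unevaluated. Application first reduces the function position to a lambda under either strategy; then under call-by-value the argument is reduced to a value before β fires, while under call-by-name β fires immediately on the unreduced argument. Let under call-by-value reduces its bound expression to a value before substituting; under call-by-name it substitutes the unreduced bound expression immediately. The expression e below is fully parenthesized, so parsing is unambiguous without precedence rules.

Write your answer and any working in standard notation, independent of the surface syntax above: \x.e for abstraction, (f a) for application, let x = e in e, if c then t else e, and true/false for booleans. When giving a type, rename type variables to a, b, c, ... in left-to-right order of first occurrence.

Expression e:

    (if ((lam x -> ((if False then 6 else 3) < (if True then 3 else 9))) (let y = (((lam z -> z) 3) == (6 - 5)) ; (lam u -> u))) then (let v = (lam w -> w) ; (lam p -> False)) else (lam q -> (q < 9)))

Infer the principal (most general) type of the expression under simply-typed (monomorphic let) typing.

Answer: Int -> Bool

Derivation:
  unify Bool ~ Bool
  unify Int ~ Int
  unify Int ~ Int
  unify Bool ~ Bool
  unify Int ~ Int
  unify Int ~ Int
\x._ : a -> Bool
z : b
\z._ : b -> b
  unify b -> b ~ Int -> c
  unify b ~ Int
  unify Int ~ c
_ _ : Int
  unify Int ~ Int
  unify Int ~ Int
  unify Int ~ Int
  unify Int ~ Int
let y : Bool
u : d
\u._ : d -> d
  unify a -> Bool ~ (d -> d) -> e
  unify a ~ d -> d
  unify Bool ~ e
_ _ : Bool
  unify Bool ~ Bool
w : f
\w._ : f -> f
let v : f -> f
\p._ : g -> Bool
q : h
  unify h ~ Int
  unify Int ~ Int
\q._ : Int -> Bool
  unify g -> Bool ~ Int -> Bool
  unify g ~ Int
  unify Bool ~ Bool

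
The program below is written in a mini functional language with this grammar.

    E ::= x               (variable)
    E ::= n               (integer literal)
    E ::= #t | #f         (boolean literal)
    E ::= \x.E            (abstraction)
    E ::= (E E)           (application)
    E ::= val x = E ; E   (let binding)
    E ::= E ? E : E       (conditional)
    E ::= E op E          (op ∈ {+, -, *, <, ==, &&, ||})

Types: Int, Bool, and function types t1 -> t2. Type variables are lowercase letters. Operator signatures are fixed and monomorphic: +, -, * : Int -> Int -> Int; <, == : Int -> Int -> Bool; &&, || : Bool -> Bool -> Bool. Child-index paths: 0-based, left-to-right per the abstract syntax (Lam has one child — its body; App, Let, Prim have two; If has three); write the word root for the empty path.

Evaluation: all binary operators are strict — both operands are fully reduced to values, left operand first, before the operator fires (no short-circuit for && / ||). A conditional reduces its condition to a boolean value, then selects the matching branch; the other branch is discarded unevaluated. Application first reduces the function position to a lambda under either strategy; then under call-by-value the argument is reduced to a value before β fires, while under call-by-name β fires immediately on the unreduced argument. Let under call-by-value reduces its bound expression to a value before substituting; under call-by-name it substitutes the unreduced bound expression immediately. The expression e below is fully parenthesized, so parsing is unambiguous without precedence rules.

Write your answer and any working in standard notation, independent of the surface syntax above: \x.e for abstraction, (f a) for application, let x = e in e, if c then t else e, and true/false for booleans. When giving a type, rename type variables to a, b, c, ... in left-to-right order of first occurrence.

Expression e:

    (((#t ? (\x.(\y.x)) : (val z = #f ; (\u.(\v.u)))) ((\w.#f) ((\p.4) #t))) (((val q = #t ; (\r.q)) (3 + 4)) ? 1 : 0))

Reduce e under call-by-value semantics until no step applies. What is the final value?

Answer: false

Derivation:
step 0: (((if true then (\x.(\y.x)) else (let z = false in (\u.(\v.u)))) ((\w.false) ((\p.4) true))) (if ((let q = true in (\r.q)) (3 + 4)) then 1 else 0))
step 1: [if@0.0] (((\x.(\y.x)) ((\w.false) ((\p.4) true))) (if ((let q = true in (\r.q)) (3 + 4)) then 1 else 0))
step 2: [beta@0.1.1] (((\x.(\y.x)) ((\w.false) 4)) (if ((let q = true in (\r.q)) (3 + 4)) then 1 else 0))
step 3: [beta@0.1] (((\x.(\y.x)) false) (if ((let q = true in (\r.q)) (3 + 4)) then 1 else 0))
step 4: [beta@0] ((\y.false) (if ((let q = true in (\r.q)) (3 + 4)) then 1 else 0))
step 5: [let@1.0.0] ((\y.false) (if ((\r.true) (3 + 4)) then 1 else 0))
step 6: [delta@1.0.1] ((\y.false) (if ((\r.true) 7) then 1 else 0))
step 7: [beta@1.0] ((\y.false) (if true then 1 else 0))
step 8: [if@1] ((\y.false) 1)
step 9: [beta@root] false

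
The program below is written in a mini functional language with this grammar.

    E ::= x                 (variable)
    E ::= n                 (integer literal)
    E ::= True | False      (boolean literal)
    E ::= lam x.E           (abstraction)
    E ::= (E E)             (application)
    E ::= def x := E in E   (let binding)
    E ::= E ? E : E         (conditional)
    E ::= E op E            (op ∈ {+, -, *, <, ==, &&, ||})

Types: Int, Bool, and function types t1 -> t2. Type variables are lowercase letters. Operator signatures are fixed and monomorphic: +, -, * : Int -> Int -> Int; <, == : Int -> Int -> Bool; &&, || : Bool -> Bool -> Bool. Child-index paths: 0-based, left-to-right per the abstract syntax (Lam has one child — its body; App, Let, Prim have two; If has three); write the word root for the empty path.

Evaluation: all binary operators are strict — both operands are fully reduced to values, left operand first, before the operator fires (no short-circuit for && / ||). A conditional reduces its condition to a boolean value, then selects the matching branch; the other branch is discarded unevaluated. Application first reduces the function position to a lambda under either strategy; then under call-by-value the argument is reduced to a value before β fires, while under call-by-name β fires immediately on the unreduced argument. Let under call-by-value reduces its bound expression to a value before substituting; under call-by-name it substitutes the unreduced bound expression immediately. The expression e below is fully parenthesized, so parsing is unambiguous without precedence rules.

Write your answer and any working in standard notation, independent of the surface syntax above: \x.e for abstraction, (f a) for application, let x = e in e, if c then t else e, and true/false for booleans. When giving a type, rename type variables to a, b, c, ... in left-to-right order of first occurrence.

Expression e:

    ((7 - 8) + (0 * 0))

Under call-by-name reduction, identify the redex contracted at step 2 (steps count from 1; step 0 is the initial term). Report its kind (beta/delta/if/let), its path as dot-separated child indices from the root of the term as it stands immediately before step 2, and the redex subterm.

Answer: delta at 1 : (0 * 0)

Trace:
step 0: ((7 - 8) + (0 * 0))
step 1: [delta@0] (-1 + (0 * 0))
step 2: [delta@1] (-1 + 0)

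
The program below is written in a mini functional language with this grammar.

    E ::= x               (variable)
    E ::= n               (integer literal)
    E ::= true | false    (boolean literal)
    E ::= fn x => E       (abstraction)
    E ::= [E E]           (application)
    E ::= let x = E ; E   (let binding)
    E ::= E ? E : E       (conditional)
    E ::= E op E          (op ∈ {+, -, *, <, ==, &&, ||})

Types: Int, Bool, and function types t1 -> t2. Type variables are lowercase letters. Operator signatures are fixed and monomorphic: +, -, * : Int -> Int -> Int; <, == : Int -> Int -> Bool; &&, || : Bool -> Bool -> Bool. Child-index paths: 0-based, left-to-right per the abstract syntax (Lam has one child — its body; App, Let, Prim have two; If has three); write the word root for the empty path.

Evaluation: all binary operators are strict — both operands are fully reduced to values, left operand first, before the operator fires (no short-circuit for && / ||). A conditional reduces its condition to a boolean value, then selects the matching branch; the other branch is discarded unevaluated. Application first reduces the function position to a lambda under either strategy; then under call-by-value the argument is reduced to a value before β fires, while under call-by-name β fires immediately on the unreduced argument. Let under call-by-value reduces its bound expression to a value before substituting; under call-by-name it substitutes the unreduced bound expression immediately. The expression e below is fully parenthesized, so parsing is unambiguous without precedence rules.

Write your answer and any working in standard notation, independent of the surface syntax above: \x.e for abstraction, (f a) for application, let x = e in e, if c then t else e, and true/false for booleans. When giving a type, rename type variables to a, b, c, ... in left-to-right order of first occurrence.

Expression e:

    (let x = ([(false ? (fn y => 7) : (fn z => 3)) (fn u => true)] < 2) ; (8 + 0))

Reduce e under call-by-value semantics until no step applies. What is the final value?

Working:
step 0: (let x = (((if false then (\y.7) else (\z.3)) (\u.true)) < 2) in (8 + 0))
step 1: [if@0.0.0] (let x = (((\z.3) (\u.true)) < 2) in (8 + 0))
step 2: [beta@0.0] (let x = (3 < 2) in (8 + 0))
step 3: [delta@0] (let x = false in (8 + 0))
step 4: [let@root] (8 + 0)
step 5: [delta@root] 8

Answer: 8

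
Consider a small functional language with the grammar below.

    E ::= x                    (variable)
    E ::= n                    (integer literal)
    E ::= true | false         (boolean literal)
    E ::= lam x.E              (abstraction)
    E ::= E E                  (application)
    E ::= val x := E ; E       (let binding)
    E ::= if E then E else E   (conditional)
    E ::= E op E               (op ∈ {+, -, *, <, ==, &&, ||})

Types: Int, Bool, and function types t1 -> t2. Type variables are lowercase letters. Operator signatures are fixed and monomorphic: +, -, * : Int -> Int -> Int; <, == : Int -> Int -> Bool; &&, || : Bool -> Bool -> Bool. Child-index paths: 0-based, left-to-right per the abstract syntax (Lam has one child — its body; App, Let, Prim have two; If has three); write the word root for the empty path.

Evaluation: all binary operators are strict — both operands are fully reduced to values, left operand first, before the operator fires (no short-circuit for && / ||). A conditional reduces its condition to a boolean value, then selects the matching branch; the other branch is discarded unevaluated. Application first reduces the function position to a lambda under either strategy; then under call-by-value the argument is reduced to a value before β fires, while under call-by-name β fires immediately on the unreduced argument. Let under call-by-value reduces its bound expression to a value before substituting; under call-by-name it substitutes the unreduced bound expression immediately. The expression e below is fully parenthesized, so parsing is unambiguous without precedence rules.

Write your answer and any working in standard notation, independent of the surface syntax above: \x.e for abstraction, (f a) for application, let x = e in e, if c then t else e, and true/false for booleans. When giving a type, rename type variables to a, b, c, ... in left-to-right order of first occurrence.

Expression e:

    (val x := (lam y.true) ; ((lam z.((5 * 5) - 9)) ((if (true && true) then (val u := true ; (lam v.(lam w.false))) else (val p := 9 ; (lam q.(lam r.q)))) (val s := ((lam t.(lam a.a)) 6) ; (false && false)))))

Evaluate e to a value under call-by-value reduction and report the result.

Answer: 16

Working:
step 0: (let x = (\y.true) in ((\z.((5 * 5) - 9)) ((if (true && true) then (let u = true in (\v.(\w.false))) else (let p = 9 in (\q.(\r.q)))) (let s = ((\t.(\a.a)) 6) in (false && false)))))
step 1: [let@root] ((\z.((5 * 5) - 9)) ((if (true && true) then (let u = true in (\v.(\w.false))) else (let p = 9 in (\q.(\r.q)))) (let s = ((\t.(\a.a)) 6) in (false && false))))
step 2: [delta@1.0.0] ((\z.((5 * 5) - 9)) ((if true then (let u = true in (\v.(\w.false))) else (let p = 9 in (\q.(\r.q)))) (let s = ((\t.(\a.a)) 6) in (false && false))))
step 3: [if@1.0] ((\z.((5 * 5) - 9)) ((let u = true in (\v.(\w.false))) (let s = ((\t.(\a.a)) 6) in (false && false))))
step 4: [let@1.0] ((\z.((5 * 5) - 9)) ((\v.(\w.false)) (let s = ((\t.(\a.a)) 6) in (false && false))))
step 5: [beta@1.1.0] ((\z.((5 * 5) - 9)) ((\v.(\w.false)) (let s = (\a.a) in (false && false))))
step 6: [let@1.1] ((\z.((5 * 5) - 9)) ((\v.(\w.false)) (false && false)))
step 7: [delta@1.1] ((\z.((5 * 5) - 9)) ((\v.(\w.false)) false))
step 8: [beta@1] ((\z.((5 * 5) - 9)) (\w.false))
step 9: [beta@root] ((5 * 5) - 9)
step 10: [delta@0] (25 - 9)
step 11: [delta@root] 16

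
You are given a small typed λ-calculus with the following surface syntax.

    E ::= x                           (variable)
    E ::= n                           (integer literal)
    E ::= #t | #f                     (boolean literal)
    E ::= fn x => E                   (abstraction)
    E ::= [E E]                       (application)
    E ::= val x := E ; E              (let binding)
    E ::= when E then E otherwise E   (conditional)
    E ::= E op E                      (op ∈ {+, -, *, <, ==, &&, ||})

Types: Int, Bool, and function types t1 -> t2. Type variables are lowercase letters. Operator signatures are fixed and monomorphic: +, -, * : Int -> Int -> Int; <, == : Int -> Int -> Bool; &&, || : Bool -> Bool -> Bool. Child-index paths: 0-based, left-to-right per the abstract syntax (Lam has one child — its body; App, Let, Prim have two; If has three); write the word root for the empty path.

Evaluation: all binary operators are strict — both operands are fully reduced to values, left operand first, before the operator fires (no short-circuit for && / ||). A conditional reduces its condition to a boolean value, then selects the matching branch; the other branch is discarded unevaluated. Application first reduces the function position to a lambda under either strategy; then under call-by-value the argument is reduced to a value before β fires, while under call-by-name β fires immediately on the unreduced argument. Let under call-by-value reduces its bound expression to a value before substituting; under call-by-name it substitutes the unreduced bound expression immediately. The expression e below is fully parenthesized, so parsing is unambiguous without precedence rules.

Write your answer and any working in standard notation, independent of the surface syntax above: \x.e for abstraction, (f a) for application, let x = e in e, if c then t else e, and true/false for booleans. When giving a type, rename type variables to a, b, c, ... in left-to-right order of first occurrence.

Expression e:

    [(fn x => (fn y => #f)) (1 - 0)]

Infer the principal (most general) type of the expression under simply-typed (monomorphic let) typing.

Working:
\y._ : b -> Bool
\x._ : a -> b -> Bool
  unify Int ~ Int
  unify Int ~ Int
  unify a -> b -> Bool ~ Int -> c
  unify a ~ Int
  unify b -> Bool ~ c
_ _ : b -> Bool

Answer: a -> Bool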